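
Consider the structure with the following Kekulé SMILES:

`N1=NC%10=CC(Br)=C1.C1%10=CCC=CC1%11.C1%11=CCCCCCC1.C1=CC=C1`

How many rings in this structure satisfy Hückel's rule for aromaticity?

The SMILES encodes a six-membered ring with two adjacent nitrogens and three alternating double bonds; a six-membered carbon ring with two isolated C=C double bonds and two sp³ carbons; an eight-membered carbon ring with one C=C double bond; a four-membered carbon ring with two alternating C=C double bonds.
The 6-membered ring with two nitrogens (1,2) is fully conjugated (every ring atom contributes a p orbital); 3 ring double bonds give 6 π electrons. 6 = 4(1)+2, so it is aromatic (pyridazine).
The 6-membered ring has two sp³ carbons, so it is not fully conjugated — not aromatic (1,4-cyclohexadiene).
The 8-membered ring has six sp³ carbons, so it is not fully conjugated — not aromatic (cyclooctene).
The 4-membered ring has only sp² ring atoms; a planar conformation would have a fully conjugated π system of 4 electrons. But 4 = 4(1), which is 4n not 4n+2, so it is not aromatic (cyclobutadiene) — cyclobutadiene is antiaromatic and distorts to a rectangle.
1 of the 4 rings is aromatic. Total: 1.

1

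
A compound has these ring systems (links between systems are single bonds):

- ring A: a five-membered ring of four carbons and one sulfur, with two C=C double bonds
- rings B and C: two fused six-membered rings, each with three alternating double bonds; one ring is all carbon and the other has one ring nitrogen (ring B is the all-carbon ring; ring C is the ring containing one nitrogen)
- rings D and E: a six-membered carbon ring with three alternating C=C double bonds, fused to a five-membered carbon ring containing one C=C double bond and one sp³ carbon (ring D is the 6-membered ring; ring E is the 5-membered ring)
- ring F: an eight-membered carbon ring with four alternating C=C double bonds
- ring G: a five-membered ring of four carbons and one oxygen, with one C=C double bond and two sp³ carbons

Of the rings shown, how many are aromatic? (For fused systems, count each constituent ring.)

Ring A has a continuous p-orbital overlap around the ring; 2 ring double bonds (4 π electrons) plus a heteroatom lone pair (2) give 6 π electrons. Since 6 = 4n+2 (n=1), ring A is aromatic (thiophene).
Rings B and C form a fused bicyclic system (with one nitrogen) with 10 sp² atoms and 10 π electrons from ring double bonds. 10 = 4(2)+2, so the system is aromatic and both rings count as aromatic (quinoline).
Ring D is fully conjugated (every ring atom contributes a p orbital); 3 ring double bonds give 6 π electrons. That satisfies 4n+2 with n=1, so ring D is aromatic (benzene ring).
Ring E has one sp³ carbon, so it is not fully conjugated — not aromatic (cyclopentene ring).
Ring F has only sp² ring atoms; a planar conformation would have a fully conjugated π system of 8 electrons. But 8 = 4(2), which is 4n not 4n+2, so ring F is not aromatic (cyclooctatetraene) — cyclooctatetraene distorts into a non-planar tub to avoid antiaromaticity.
Ring G has two sp³ carbons, so it is not fully conjugated — not aromatic (2,3-dihydrofuran).
Aromatic: A, B, C, D. Total: 4.

4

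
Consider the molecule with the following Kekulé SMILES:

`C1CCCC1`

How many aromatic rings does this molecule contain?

0

The SMILES encodes a five-membered saturated carbon ring.
The 5-membered ring has only sp³ atoms, so it is not fully conjugated — not aromatic (cyclopentane).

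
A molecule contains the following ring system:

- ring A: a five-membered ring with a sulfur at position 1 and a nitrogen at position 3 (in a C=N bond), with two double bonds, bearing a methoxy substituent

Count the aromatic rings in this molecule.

Ring A has a continuous p-orbital overlap around the ring; 2 ring double bonds (4 π electrons) plus a heteroatom lone pair (2) give 6 π electrons. 6 = 4(1)+2, so ring A is aromatic (thiazole).

1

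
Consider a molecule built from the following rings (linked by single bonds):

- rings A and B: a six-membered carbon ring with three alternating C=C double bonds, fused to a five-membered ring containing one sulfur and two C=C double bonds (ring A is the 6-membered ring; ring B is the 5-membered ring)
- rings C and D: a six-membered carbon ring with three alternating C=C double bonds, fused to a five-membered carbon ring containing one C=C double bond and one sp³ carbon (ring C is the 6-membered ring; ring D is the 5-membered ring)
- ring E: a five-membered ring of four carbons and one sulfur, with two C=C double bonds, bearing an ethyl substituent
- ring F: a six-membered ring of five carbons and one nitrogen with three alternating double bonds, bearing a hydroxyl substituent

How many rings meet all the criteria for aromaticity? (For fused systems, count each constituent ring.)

5

Rings A and B form a fused bicyclic system (with one sulfur) with 9 sp² atoms and 10 π electrons from ring double bonds plus a heteroatom lone pair. 10 = 4(2)+2, so the system is aromatic and both rings count as aromatic (benzothiophene).
Ring C is planar and fully conjugated; 3 ring double bonds give 6 π electrons. 6 = 4(1)+2, so ring C is aromatic (benzene ring).
Ring D has one sp³ carbon, so it is not fully conjugated — not aromatic (cyclopentene ring).
Ring E has a continuous p-orbital overlap around the ring; 2 ring double bonds (4 π electrons) plus a heteroatom lone pair (2) give 6 π electrons. That satisfies 4n+2 with n=1, so ring E is aromatic (thiophene).
Ring F has a continuous p-orbital overlap around the ring; 3 ring double bonds give 6 π electrons. 6 = 4(1)+2, so ring F is aromatic (pyridine).
Aromatic: A, B, C, E, F. Total: 5.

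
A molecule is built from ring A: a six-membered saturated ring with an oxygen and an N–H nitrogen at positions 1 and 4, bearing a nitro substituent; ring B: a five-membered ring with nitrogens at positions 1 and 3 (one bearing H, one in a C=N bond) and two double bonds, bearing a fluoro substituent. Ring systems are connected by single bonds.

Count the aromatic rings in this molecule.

Ring A has only sp³ atoms, so it is not fully conjugated — not aromatic (morpholine).
Ring B has a continuous p-orbital overlap around the ring; 2 ring double bonds (4 π electrons) plus a heteroatom lone pair (2) give 6 π electrons. 6 = 4(1)+2, so ring B is aromatic (imidazole).
Aromatic: B. Total: 1.

1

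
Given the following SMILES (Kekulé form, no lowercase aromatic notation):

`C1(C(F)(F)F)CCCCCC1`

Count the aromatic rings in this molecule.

The SMILES encodes a seven-membered saturated carbon ring.
The 7-membered ring has only sp³ atoms, so it is not fully conjugated — not aromatic (cycloheptane).

0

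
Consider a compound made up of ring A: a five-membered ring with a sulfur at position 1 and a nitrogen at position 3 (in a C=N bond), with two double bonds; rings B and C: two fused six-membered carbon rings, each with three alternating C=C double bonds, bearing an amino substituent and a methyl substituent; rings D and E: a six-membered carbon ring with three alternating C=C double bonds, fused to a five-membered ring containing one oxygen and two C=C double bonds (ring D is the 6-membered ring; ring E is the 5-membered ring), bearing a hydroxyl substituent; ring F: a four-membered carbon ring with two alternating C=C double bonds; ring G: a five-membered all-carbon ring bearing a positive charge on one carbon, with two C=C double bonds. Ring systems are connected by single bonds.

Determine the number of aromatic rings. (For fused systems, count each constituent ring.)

Ring A is planar and fully conjugated; 2 ring double bonds (4 π electrons) plus a heteroatom lone pair (2) give 6 π electrons. 6 = 4(1)+2, so ring A is aromatic (thiazole).
Rings B and C form a fused bicyclic system with 10 sp² atoms and 10 π electrons from ring double bonds. 10 = 4(2)+2, so the system is aromatic and both rings count as aromatic (naphthalene).
Rings D and E form a fused bicyclic system (with one oxygen) with 9 sp² atoms and 10 π electrons from ring double bonds plus a heteroatom lone pair. 10 = 4(2)+2, so the system is aromatic and both rings count as aromatic (benzofuran).
Ring F has only sp² ring atoms; a planar conformation would have a fully conjugated π system of 4 electrons. But 4 = 4(1), which is 4n not 4n+2, so ring F is not aromatic (cyclobutadiene) — cyclobutadiene is antiaromatic and distorts to a rectangle.
Ring G has only sp² ring atoms; a planar conformation would have a fully conjugated π system of 4 electrons. But 4 = 4(1), which is 4n not 4n+2, so ring G is not aromatic (cyclopentadienyl cation).
Aromatic: A, B, C, D, E. Total: 5.

5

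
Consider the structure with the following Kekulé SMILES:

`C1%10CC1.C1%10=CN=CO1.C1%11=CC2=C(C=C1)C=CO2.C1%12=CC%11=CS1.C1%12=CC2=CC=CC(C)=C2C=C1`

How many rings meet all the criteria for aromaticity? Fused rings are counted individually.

The SMILES encodes a three-membered saturated carbon ring; a five-membered ring with an oxygen at position 1 and a nitrogen at position 3 (in a C=N bond), with two double bonds; a six-membered carbon ring with three alternating C=C double bonds, fused to a five-membered ring containing one oxygen and two C=C double bonds; a five-membered ring of four carbons and one sulfur, with two C=C double bonds; two fused six-membered carbon rings, each with three alternating C=C double bonds.
The 3-membered ring has only sp³ atoms, so it is not fully conjugated — not aromatic (cyclopropane).
The 5-membered ring with one oxygen and one =N– has a continuous p-orbital overlap around the ring; 2 ring double bonds (4 π electrons) plus a heteroatom lone pair (2) give 6 π electrons. That satisfies 4n+2 with n=1, so it is aromatic (oxazole).
The fused 6/5-membered bicyclic (with one oxygen) is a single π system with 9 sp² atoms and 10 π electrons from ring double bonds plus a heteroatom lone pair. 10 = 4(2)+2, so the system is aromatic and both rings count as aromatic (benzofuran).
The 5-membered ring with one sulfur is planar and fully conjugated; 2 ring double bonds (4 π electrons) plus a heteroatom lone pair (2) give 6 π electrons. That satisfies 4n+2 with n=1, so it is aromatic (thiophene).
The fused 6/6-membered bicyclic is a single π system with 10 sp² atoms and 10 π electrons from ring double bonds. 10 = 4(2)+2, so the system is aromatic and both rings count as aromatic (naphthalene).
6 of the 7 rings are aromatic. Total: 6.

6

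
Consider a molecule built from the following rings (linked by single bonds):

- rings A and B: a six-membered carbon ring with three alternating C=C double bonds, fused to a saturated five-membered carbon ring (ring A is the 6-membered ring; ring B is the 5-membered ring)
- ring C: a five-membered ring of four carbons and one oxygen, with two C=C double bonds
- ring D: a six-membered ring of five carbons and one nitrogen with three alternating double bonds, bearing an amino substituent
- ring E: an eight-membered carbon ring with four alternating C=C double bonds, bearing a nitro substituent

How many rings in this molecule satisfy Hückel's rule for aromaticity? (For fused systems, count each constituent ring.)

3

Ring A has a continuous p-orbital overlap around the ring; 3 ring double bonds give 6 π electrons. That satisfies 4n+2 with n=1, so ring A is aromatic (benzene ring).
Ring B has three sp³ carbons, so it is not fully conjugated — not aromatic (cyclopentane ring).
Ring C is fully conjugated (every ring atom contributes a p orbital); 2 ring double bonds (4 π electrons) plus a heteroatom lone pair (2) give 6 π electrons. That satisfies 4n+2 with n=1, so ring C is aromatic (furan).
Ring D is planar and fully conjugated; 3 ring double bonds give 6 π electrons. That satisfies 4n+2 with n=1, so ring D is aromatic (pyridine).
Ring E has only sp² ring atoms; a planar conformation would have a fully conjugated π system of 8 electrons. But 8 = 4(2), which is 4n not 4n+2, so ring E is not aromatic (cyclooctatetraene) — cyclooctatetraene distorts into a non-planar tub to avoid antiaromaticity.
Aromatic: A, C, D. Total: 3.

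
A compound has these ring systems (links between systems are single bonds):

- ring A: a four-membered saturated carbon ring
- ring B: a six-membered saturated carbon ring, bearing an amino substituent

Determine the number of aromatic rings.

0

Ring A has only sp³ atoms, so it is not fully conjugated — not aromatic (cyclobutane).
Ring B has only sp³ atoms, so it is not fully conjugated — not aromatic (cyclohexane).
No ring is aromatic. Total: 0.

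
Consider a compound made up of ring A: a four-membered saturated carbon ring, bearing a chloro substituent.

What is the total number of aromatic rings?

Ring A has only sp³ atoms, so it is not fully conjugated — not aromatic (cyclobutane).

0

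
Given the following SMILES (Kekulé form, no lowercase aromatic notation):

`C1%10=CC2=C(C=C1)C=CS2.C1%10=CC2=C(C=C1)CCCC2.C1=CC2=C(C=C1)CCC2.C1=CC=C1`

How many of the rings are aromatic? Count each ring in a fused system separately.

4

The SMILES encodes a six-membered carbon ring with three alternating C=C double bonds, fused to a five-membered ring containing one sulfur and two C=C double bonds; a six-membered carbon ring with three alternating C=C double bonds, fused to a saturated six-membered carbon ring; a six-membered carbon ring with three alternating C=C double bonds, fused to a saturated five-membered carbon ring; a four-membered carbon ring with two alternating C=C double bonds.
The fused 6/5-membered bicyclic (with one sulfur) is a single π system with 9 sp² atoms and 10 π electrons from ring double bonds plus a heteroatom lone pair. 10 = 4(2)+2, so the system is aromatic and both rings count as aromatic (benzothiophene).
The 6-membered ring is planar and fully conjugated; 3 ring double bonds give 6 π electrons. Since 6 = 4n+2 (n=1), it is aromatic (benzene ring).
The second 6-membered ring has four sp³ carbons, so it is not fully conjugated — not aromatic (cyclohexane ring).
The third 6-membered ring is planar and fully conjugated; 3 ring double bonds give 6 π electrons. 6 = 4(1)+2, so it is aromatic (benzene ring).
The 5-membered ring has three sp³ carbons, so it is not fully conjugated — not aromatic (cyclopentane ring).
The 4-membered ring has only sp² ring atoms; a planar conformation would have a fully conjugated π system of 4 electrons. But 4 = 4(1), which is 4n not 4n+2, so it is not aromatic (cyclobutadiene) — cyclobutadiene is antiaromatic and distorts to a rectangle.
4 of the 7 rings are aromatic. Total: 4.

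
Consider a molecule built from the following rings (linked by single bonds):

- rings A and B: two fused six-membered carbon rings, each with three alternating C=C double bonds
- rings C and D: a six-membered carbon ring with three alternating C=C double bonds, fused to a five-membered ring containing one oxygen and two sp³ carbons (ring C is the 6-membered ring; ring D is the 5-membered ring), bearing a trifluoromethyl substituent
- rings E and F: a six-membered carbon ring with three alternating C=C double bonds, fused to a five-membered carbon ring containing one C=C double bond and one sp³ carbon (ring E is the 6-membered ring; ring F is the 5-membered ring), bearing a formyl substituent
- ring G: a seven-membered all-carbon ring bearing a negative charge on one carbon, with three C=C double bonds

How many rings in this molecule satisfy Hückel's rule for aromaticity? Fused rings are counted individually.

4

Rings A and B form a fused bicyclic system with 10 sp² atoms and 10 π electrons from ring double bonds. 10 = 4(2)+2, so the system is aromatic and both rings count as aromatic (naphthalene).
Ring C is fully conjugated (every ring atom contributes a p orbital); 3 ring double bonds give 6 π electrons. 6 = 4(1)+2, so ring C is aromatic (benzene ring).
Ring D has two sp³ carbons, so it is not fully conjugated — not aromatic (oxolane ring).
Ring E has a continuous p-orbital overlap around the ring; 3 ring double bonds give 6 π electrons. That satisfies 4n+2 with n=1, so ring E is aromatic (benzene ring).
Ring F has one sp³ carbon, so it is not fully conjugated — not aromatic (cyclopentene ring).
Ring G has only sp² ring atoms; a planar conformation would have a fully conjugated π system of 8 electrons. But 8 = 4(2), which is 4n not 4n+2, so ring G is not aromatic (cycloheptatrienyl anion).
Aromatic: A, B, C, E. Total: 4.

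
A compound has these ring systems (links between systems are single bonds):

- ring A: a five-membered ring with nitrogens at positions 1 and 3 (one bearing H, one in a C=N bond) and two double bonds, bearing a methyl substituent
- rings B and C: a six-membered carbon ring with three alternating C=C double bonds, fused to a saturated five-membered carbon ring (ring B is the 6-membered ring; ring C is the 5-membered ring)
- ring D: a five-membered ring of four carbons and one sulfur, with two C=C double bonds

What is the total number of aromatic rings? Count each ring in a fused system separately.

3

Ring A is planar and fully conjugated; 2 ring double bonds (4 π electrons) plus a heteroatom lone pair (2) give 6 π electrons. That satisfies 4n+2 with n=1, so ring A is aromatic (imidazole).
Ring B is planar and fully conjugated; 3 ring double bonds give 6 π electrons. Since 6 = 4n+2 (n=1), ring B is aromatic (benzene ring).
Ring C has three sp³ carbons, so it is not fully conjugated — not aromatic (cyclopentane ring).
Ring D is fully conjugated (every ring atom contributes a p orbital); 2 ring double bonds (4 π electrons) plus a heteroatom lone pair (2) give 6 π electrons. 6 = 4(1)+2, so ring D is aromatic (thiophene).
Aromatic: A, B, D. Total: 3.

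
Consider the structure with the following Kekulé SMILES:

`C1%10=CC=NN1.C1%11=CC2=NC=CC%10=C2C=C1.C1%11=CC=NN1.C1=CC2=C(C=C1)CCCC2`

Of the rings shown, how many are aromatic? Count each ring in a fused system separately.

The SMILES encodes a five-membered ring with two adjacent nitrogens (one bearing H, one in a double bond) and two double bonds; two fused six-membered rings, each with three alternating double bonds; one ring is all carbon and the other has one ring nitrogen; a five-membered ring with two adjacent nitrogens (one bearing H, one in a double bond) and two double bonds; a six-membered carbon ring with three alternating C=C double bonds, fused to a saturated six-membered carbon ring.
The 5-membered ring with two adjacent nitrogens (one N–H, one =N–) is fully conjugated (every ring atom contributes a p orbital); 2 ring double bonds (4 π electrons) plus a heteroatom lone pair (2) give 6 π electrons. Since 6 = 4n+2 (n=1), it is aromatic (pyrazole).
The fused 6/6-membered bicyclic (with one nitrogen) is a single π system with 10 sp² atoms and 10 π electrons from ring double bonds. 10 = 4(2)+2, so the system is aromatic and both rings count as aromatic (quinoline).
The second 5-membered ring with two adjacent nitrogens (one N–H, one =N–) is planar and fully conjugated; 2 ring double bonds (4 π electrons) plus a heteroatom lone pair (2) give 6 π electrons. That satisfies 4n+2 with n=1, so it is aromatic (pyrazole).
The 6-membered ring is planar and fully conjugated; 3 ring double bonds give 6 π electrons. 6 = 4(1)+2, so it is aromatic (benzene ring).
The second 6-membered ring has four sp³ carbons, so it is not fully conjugated — not aromatic (cyclohexane ring).
5 of the 6 rings are aromatic. Total: 5.

5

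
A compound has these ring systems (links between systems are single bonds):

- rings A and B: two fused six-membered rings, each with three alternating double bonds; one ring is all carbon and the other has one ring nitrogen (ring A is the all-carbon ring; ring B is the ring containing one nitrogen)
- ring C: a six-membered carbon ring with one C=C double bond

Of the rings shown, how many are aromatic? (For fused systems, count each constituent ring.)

Rings A and B form a fused bicyclic system (with one nitrogen) with 10 sp² atoms and 10 π electrons from ring double bonds. 10 = 4(2)+2, so the system is aromatic and both rings count as aromatic (quinoline).
Ring C has four sp³ carbons, so it is not fully conjugated — not aromatic (cyclohexene).
Aromatic: A, B. Total: 2.

2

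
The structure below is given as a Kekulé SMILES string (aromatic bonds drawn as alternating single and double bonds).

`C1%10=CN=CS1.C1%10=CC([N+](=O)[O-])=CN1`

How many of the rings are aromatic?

2

The SMILES encodes a five-membered ring with a sulfur at position 1 and a nitrogen at position 3 (in a C=N bond), with two double bonds; a five-membered ring of four carbons and one nitrogen bearing a hydrogen, with two C=C double bonds.
The 5-membered ring with one sulfur and one =N– has a continuous p-orbital overlap around the ring; 2 ring double bonds (4 π electrons) plus a heteroatom lone pair (2) give 6 π electrons. That satisfies 4n+2 with n=1, so it is aromatic (thiazole).
The 5-membered ring with one N–H is fully conjugated (every ring atom contributes a p orbital); 2 ring double bonds (4 π electrons) plus a heteroatom lone pair (2) give 6 π electrons. That satisfies 4n+2 with n=1, so it is aromatic (pyrrole).
2 of the 2 rings are aromatic. Total: 2.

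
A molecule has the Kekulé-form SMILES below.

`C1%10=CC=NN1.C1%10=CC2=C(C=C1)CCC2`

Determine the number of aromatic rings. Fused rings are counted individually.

2

The SMILES encodes a five-membered ring with two adjacent nitrogens (one bearing H, one in a double bond) and two double bonds; a six-membered carbon ring with three alternating C=C double bonds, fused to a saturated five-membered carbon ring.
The 5-membered ring with two adjacent nitrogens (one N–H, one =N–) has a continuous p-orbital overlap around the ring; 2 ring double bonds (4 π electrons) plus a heteroatom lone pair (2) give 6 π electrons. Since 6 = 4n+2 (n=1), it is aromatic (pyrazole).
The 6-membered ring is planar and fully conjugated; 3 ring double bonds give 6 π electrons. 6 = 4(1)+2, so it is aromatic (benzene ring).
The 5-membered ring has three sp³ carbons, so it is not fully conjugated — not aromatic (cyclopentane ring).
2 of the 3 rings are aromatic. Total: 2.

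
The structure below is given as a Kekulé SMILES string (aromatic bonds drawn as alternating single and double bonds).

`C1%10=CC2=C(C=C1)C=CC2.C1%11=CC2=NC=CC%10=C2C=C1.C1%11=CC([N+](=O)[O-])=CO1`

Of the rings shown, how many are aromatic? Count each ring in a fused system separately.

The SMILES encodes a six-membered carbon ring with three alternating C=C double bonds, fused to a five-membered carbon ring containing one C=C double bond and one sp³ carbon; two fused six-membered rings, each with three alternating double bonds; one ring is all carbon and the other has one ring nitrogen; a five-membered ring of four carbons and one oxygen, with two C=C double bonds.
The 6-membered ring is fully conjugated (every ring atom contributes a p orbital); 3 ring double bonds give 6 π electrons. Since 6 = 4n+2 (n=1), it is aromatic (benzene ring).
The 5-membered ring has one sp³ carbon, so it is not fully conjugated — not aromatic (cyclopentene ring).
The fused 6/6-membered bicyclic (with one nitrogen) is a single π system with 10 sp² atoms and 10 π electrons from ring double bonds. 10 = 4(2)+2, so the system is aromatic and both rings count as aromatic (quinoline).
The 5-membered ring with one oxygen is fully conjugated (every ring atom contributes a p orbital); 2 ring double bonds (4 π electrons) plus a heteroatom lone pair (2) give 6 π electrons. 6 = 4(1)+2, so it is aromatic (furan).
4 of the 5 rings are aromatic. Total: 4.

4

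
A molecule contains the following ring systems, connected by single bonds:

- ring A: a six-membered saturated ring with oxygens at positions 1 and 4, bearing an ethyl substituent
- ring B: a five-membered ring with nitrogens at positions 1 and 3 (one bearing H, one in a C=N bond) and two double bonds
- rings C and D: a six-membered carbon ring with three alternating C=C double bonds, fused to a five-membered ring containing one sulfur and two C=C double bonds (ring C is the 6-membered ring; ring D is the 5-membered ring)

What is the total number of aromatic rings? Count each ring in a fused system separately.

3

Ring A has only sp³ atoms, so it is not fully conjugated — not aromatic (1,4-dioxane).
Ring B is planar and fully conjugated; 2 ring double bonds (4 π electrons) plus a heteroatom lone pair (2) give 6 π electrons. That satisfies 4n+2 with n=1, so ring B is aromatic (imidazole).
Rings C and D form a fused bicyclic system (with one sulfur) with 9 sp² atoms and 10 π electrons from ring double bonds plus a heteroatom lone pair. 10 = 4(2)+2, so the system is aromatic and both rings count as aromatic (benzothiophene).
Aromatic: B, C, D. Total: 3.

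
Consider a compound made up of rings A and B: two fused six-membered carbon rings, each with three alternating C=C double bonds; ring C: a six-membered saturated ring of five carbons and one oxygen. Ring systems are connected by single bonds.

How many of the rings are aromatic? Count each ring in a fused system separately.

Rings A and B form a fused bicyclic system with 10 sp² atoms and 10 π electrons from ring double bonds. 10 = 4(2)+2, so the system is aromatic and both rings count as aromatic (naphthalene).
Ring C has only sp³ atoms, so it is not fully conjugated — not aromatic (tetrahydropyran).
Aromatic: A, B. Total: 2.

2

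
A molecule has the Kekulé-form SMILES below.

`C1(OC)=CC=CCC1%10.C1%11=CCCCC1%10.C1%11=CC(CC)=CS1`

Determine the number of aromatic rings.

The SMILES encodes a six-membered carbon ring with two conjugated C=C double bonds and two sp³ carbons; a six-membered carbon ring with one C=C double bond; a five-membered ring of four carbons and one sulfur, with two C=C double bonds.
The 6-membered ring has two sp³ carbons, so it is not fully conjugated — not aromatic (1,3-cyclohexadiene).
The second 6-membered ring has four sp³ carbons, so it is not fully conjugated — not aromatic (cyclohexene).
The 5-membered ring with one sulfur has a continuous p-orbital overlap around the ring; 2 ring double bonds (4 π electrons) plus a heteroatom lone pair (2) give 6 π electrons. That satisfies 4n+2 with n=1, so it is aromatic (thiophene).
1 of the 3 rings is aromatic. Total: 1.

1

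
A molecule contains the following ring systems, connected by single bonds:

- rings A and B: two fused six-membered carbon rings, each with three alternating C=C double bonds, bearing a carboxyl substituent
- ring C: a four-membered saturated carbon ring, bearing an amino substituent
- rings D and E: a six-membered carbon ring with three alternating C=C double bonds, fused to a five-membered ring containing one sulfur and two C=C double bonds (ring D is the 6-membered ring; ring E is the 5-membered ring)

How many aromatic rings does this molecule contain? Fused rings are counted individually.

Rings A and B form a fused bicyclic system with 10 sp² atoms and 10 π electrons from ring double bonds. 10 = 4(2)+2, so the system is aromatic and both rings count as aromatic (naphthalene).
Ring C has only sp³ atoms, so it is not fully conjugated — not aromatic (cyclobutane).
Rings D and E form a fused bicyclic system (with one sulfur) with 9 sp² atoms and 10 π electrons from ring double bonds plus a heteroatom lone pair. 10 = 4(2)+2, so the system is aromatic and both rings count as aromatic (benzothiophene).
Aromatic: A, B, D, E. Total: 4.

4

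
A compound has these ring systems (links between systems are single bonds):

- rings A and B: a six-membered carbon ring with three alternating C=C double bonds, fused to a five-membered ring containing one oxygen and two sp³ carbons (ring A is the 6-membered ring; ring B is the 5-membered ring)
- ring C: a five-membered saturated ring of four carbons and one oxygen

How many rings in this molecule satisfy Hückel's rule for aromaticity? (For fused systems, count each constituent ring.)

1

Ring A is fully conjugated (every ring atom contributes a p orbital); 3 ring double bonds give 6 π electrons. Since 6 = 4n+2 (n=1), ring A is aromatic (benzene ring).
Ring B has two sp³ carbons, so it is not fully conjugated — not aromatic (oxolane ring).
Ring C has only sp³ atoms, so it is not fully conjugated — not aromatic (tetrahydrofuran).
Aromatic: A. Total: 1.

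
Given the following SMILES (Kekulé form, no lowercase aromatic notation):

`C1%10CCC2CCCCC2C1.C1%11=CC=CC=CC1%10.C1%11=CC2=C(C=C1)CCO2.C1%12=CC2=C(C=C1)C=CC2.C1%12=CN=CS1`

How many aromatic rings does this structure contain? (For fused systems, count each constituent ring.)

The SMILES encodes two fused six-membered saturated carbon rings; a seven-membered carbon ring with three C=C double bonds and one sp³ carbon; a six-membered carbon ring with three alternating C=C double bonds, fused to a five-membered ring containing one oxygen and two sp³ carbons; a six-membered carbon ring with three alternating C=C double bonds, fused to a five-membered carbon ring containing one C=C double bond and one sp³ carbon; a five-membered ring with a sulfur at position 1 and a nitrogen at position 3 (in a C=N bond), with two double bonds.
The 6-membered ring has only sp³ atoms, so it is not fully conjugated — not aromatic (cyclohexane ring).
The second 6-membered ring has only sp³ atoms, so it is not fully conjugated — not aromatic (cyclohexane ring).
The 7-membered ring has one sp³ carbon, so it is not fully conjugated — not aromatic (cycloheptatriene).
The third 6-membered ring is fully conjugated (every ring atom contributes a p orbital); 3 ring double bonds give 6 π electrons. That satisfies 4n+2 with n=1, so it is aromatic (benzene ring).
The 5-membered ring with one oxygen has two sp³ carbons, so it is not fully conjugated — not aromatic (oxolane ring).
The fourth 6-membered ring is planar and fully conjugated; 3 ring double bonds give 6 π electrons. 6 = 4(1)+2, so it is aromatic (benzene ring).
The 5-membered ring has one sp³ carbon, so it is not fully conjugated — not aromatic (cyclopentene ring).
The 5-membered ring with one sulfur and one =N– is planar and fully conjugated; 2 ring double bonds (4 π electrons) plus a heteroatom lone pair (2) give 6 π electrons. Since 6 = 4n+2 (n=1), it is aromatic (thiazole).
3 of the 8 rings are aromatic. Total: 3.

3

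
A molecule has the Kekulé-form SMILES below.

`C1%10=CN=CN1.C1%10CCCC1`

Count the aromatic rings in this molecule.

The SMILES encodes a five-membered ring with nitrogens at positions 1 and 3 (one bearing H, one in a C=N bond) and two double bonds; a five-membered saturated carbon ring.
The 5-membered ring with two nitrogens (one N–H, one =N–) is planar and fully conjugated; 2 ring double bonds (4 π electrons) plus a heteroatom lone pair (2) give 6 π electrons. 6 = 4(1)+2, so it is aromatic (imidazole).
The 5-membered ring has only sp³ atoms, so it is not fully conjugated — not aromatic (cyclopentane).
1 of the 2 rings is aromatic. Total: 1.

1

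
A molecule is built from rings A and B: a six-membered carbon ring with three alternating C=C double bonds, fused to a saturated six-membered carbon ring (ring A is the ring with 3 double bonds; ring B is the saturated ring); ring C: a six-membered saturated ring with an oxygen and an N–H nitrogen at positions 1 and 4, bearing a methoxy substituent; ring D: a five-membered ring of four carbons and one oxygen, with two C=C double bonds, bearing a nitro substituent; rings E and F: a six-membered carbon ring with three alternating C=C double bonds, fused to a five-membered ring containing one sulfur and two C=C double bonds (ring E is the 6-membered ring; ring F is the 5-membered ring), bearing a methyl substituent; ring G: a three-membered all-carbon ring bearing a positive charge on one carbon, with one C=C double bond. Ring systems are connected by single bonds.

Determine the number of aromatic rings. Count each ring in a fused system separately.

5

Ring A has a continuous p-orbital overlap around the ring; 3 ring double bonds give 6 π electrons. 6 = 4(1)+2, so ring A is aromatic (benzene ring).
Ring B has four sp³ carbons, so it is not fully conjugated — not aromatic (cyclohexane ring).
Ring C has only sp³ atoms, so it is not fully conjugated — not aromatic (morpholine).
Ring D has a continuous p-orbital overlap around the ring; 2 ring double bonds (4 π electrons) plus a heteroatom lone pair (2) give 6 π electrons. Since 6 = 4n+2 (n=1), ring D is aromatic (furan).
Rings E and F form a fused bicyclic system (with one sulfur) with 9 sp² atoms and 10 π electrons from ring double bonds plus a heteroatom lone pair. 10 = 4(2)+2, so the system is aromatic and both rings count as aromatic (benzothiophene).
Ring G has a continuous p-orbital overlap around the ring; 1 ring double bond (2 π electrons) plus the carbocation's empty p orbital (0, but keeps the ring conjugated) give 2 π electrons. 2 = 4(0)+2, so ring G is aromatic (cyclopropenyl cation).
Aromatic: A, D, E, F, G. Total: 5.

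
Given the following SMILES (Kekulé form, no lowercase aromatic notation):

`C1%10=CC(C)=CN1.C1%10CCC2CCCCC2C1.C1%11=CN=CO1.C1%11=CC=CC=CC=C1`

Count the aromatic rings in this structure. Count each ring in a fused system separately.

The SMILES encodes a five-membered ring of four carbons and one nitrogen bearing a hydrogen, with two C=C double bonds; two fused six-membered saturated carbon rings; a five-membered ring with an oxygen at position 1 and a nitrogen at position 3 (in a C=N bond), with two double bonds; an eight-membered carbon ring with four alternating C=C double bonds.
The 5-membered ring with one N–H has a continuous p-orbital overlap around the ring; 2 ring double bonds (4 π electrons) plus a heteroatom lone pair (2) give 6 π electrons. Since 6 = 4n+2 (n=1), it is aromatic (pyrrole).
The 6-membered ring has only sp³ atoms, so it is not fully conjugated — not aromatic (cyclohexane ring).
The second 6-membered ring has only sp³ atoms, so it is not fully conjugated — not aromatic (cyclohexane ring).
The 5-membered ring with one oxygen and one =N– is planar and fully conjugated; 2 ring double bonds (4 π electrons) plus a heteroatom lone pair (2) give 6 π electrons. Since 6 = 4n+2 (n=1), it is aromatic (oxazole).
The 8-membered ring has only sp² ring atoms; a planar conformation would have a fully conjugated π system of 8 electrons. But 8 = 4(2), which is 4n not 4n+2, so it is not aromatic (cyclooctatetraene) — cyclooctatetraene distorts into a non-planar tub to avoid antiaromaticity.
2 of the 5 rings are aromatic. Total: 2.

2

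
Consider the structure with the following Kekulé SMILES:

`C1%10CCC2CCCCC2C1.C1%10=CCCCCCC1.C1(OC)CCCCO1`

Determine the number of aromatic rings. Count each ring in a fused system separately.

The SMILES encodes two fused six-membered saturated carbon rings; an eight-membered carbon ring with one C=C double bond; a six-membered saturated ring of five carbons and one oxygen.
The 6-membered ring has only sp³ atoms, so it is not fully conjugated — not aromatic (cyclohexane ring).
The second 6-membered ring has only sp³ atoms, so it is not fully conjugated — not aromatic (cyclohexane ring).
The 8-membered ring has six sp³ carbons, so it is not fully conjugated — not aromatic (cyclooctene).
The 6-membered ring with one oxygen has only sp³ atoms, so it is not fully conjugated — not aromatic (tetrahydropyran).
None of the rings are aromatic. Total: 0.

0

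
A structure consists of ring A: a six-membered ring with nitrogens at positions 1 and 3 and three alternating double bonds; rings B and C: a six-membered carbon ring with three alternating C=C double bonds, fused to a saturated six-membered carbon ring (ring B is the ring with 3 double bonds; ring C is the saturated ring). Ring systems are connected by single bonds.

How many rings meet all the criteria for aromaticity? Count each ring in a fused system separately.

Ring A is fully conjugated (every ring atom contributes a p orbital); 3 ring double bonds give 6 π electrons. That satisfies 4n+2 with n=1, so ring A is aromatic (pyrimidine).
Ring B is fully conjugated (every ring atom contributes a p orbital); 3 ring double bonds give 6 π electrons. Since 6 = 4n+2 (n=1), ring B is aromatic (benzene ring).
Ring C has four sp³ carbons, so it is not fully conjugated — not aromatic (cyclohexane ring).
Aromatic: A, B. Total: 2.

2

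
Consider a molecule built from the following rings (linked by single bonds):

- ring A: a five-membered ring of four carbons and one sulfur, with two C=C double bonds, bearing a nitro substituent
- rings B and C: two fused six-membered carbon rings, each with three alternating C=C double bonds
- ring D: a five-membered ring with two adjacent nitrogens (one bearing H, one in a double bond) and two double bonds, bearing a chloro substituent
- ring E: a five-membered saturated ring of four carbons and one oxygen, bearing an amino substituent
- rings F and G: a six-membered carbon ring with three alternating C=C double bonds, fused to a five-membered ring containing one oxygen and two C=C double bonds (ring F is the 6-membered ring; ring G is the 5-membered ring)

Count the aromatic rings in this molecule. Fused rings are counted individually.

6

Ring A is planar and fully conjugated; 2 ring double bonds (4 π electrons) plus a heteroatom lone pair (2) give 6 π electrons. 6 = 4(1)+2, so ring A is aromatic (thiophene).
Rings B and C form a fused bicyclic system with 10 sp² atoms and 10 π electrons from ring double bonds. 10 = 4(2)+2, so the system is aromatic and both rings count as aromatic (naphthalene).
Ring D is fully conjugated (every ring atom contributes a p orbital); 2 ring double bonds (4 π electrons) plus a heteroatom lone pair (2) give 6 π electrons. Since 6 = 4n+2 (n=1), ring D is aromatic (pyrazole).
Ring E has only sp³ atoms, so it is not fully conjugated — not aromatic (tetrahydrofuran).
Rings F and G form a fused bicyclic system (with one oxygen) with 9 sp² atoms and 10 π electrons from ring double bonds plus a heteroatom lone pair. 10 = 4(2)+2, so the system is aromatic and both rings count as aromatic (benzofuran).
Aromatic: A, B, C, D, F, G. Total: 6.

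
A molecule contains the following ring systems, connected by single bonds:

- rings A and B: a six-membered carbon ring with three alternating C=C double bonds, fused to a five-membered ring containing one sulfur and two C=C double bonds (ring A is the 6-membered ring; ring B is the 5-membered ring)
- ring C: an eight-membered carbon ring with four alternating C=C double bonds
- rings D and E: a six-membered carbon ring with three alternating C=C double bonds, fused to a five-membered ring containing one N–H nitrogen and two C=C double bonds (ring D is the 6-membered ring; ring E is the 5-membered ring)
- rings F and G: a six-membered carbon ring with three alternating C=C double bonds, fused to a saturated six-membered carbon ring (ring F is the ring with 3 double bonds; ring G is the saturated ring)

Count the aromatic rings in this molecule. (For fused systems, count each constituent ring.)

5

Rings A and B form a fused bicyclic system (with one sulfur) with 9 sp² atoms and 10 π electrons from ring double bonds plus a heteroatom lone pair. 10 = 4(2)+2, so the system is aromatic and both rings count as aromatic (benzothiophene).
Ring C has only sp² ring atoms; a planar conformation would have a fully conjugated π system of 8 electrons. But 8 = 4(2), which is 4n not 4n+2, so ring C is not aromatic (cyclooctatetraene) — cyclooctatetraene distorts into a non-planar tub to avoid antiaromaticity.
Rings D and E form a fused bicyclic system (with one N–H) with 9 sp² atoms and 10 π electrons from ring double bonds plus a heteroatom lone pair. 10 = 4(2)+2, so the system is aromatic and both rings count as aromatic (indole).
Ring F has a continuous p-orbital overlap around the ring; 3 ring double bonds give 6 π electrons. That satisfies 4n+2 with n=1, so ring F is aromatic (benzene ring).
Ring G has four sp³ carbons, so it is not fully conjugated — not aromatic (cyclohexane ring).
Aromatic: A, B, D, E, F. Total: 5.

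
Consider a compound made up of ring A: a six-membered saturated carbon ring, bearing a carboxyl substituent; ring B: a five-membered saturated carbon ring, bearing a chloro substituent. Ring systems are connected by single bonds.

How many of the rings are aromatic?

0

Ring A has only sp³ atoms, so it is not fully conjugated — not aromatic (cyclohexane).
Ring B has only sp³ atoms, so it is not fully conjugated — not aromatic (cyclopentane).
No ring is aromatic. Total: 0.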